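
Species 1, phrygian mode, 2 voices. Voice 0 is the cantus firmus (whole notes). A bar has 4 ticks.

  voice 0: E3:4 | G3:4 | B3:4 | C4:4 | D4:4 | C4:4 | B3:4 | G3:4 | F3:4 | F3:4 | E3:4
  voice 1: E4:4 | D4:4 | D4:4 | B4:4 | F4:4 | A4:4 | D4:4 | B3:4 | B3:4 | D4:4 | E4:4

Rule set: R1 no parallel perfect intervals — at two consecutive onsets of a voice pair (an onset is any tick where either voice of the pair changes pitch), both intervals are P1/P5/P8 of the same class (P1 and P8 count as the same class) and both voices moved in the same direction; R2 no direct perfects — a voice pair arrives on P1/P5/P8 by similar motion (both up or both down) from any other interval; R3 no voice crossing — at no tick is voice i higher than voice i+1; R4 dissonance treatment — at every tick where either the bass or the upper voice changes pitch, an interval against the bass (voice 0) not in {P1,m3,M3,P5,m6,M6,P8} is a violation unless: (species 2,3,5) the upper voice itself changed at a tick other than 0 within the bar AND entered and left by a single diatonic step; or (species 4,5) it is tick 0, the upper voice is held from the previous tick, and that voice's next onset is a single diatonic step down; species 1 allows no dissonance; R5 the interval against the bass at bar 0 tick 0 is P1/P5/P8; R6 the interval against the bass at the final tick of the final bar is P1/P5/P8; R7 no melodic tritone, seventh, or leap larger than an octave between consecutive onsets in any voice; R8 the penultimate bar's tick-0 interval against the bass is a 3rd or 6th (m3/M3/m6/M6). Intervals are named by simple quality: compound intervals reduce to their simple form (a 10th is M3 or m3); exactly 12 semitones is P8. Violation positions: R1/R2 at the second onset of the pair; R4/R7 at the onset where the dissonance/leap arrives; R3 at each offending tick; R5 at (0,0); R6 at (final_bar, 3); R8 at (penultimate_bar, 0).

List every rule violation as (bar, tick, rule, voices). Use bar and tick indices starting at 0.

bar 0: v0=E3 v1=E4 downbeat P8
bar 1: v0=G3 v1=D4 downbeat P5
bar 2: v0=B3 v1=D4 downbeat m3
bar 3: v0=C4 v1=B4 downbeat M7
bar 4: v0=D4 v1=F4 downbeat m3
bar 5: v0=C4 v1=A4 downbeat M6
bar 6: v0=B3 v1=D4 downbeat m3
bar 7: v0=G3 v1=B3 downbeat M3
bar 8: v0=F3 v1=B3 downbeat TT
bar 9: v0=F3 v1=D4 downbeat M6
bar 10: v0=E3 v1=E4 downbeat P8
  -> R4 @ bar 3 tick 0 v(0, 1): C4/B4 M7 untreated
  -> R7 @ bar 4 tick 0 v(1,): B4->F4 leap 6st
  -> R4 @ bar 8 tick 0 v(0, 1): F3/B3 TT untreated

(3, 0, R4, (0, 1))
(4, 0, R7, (1,))
(8, 0, R4, (0, 1))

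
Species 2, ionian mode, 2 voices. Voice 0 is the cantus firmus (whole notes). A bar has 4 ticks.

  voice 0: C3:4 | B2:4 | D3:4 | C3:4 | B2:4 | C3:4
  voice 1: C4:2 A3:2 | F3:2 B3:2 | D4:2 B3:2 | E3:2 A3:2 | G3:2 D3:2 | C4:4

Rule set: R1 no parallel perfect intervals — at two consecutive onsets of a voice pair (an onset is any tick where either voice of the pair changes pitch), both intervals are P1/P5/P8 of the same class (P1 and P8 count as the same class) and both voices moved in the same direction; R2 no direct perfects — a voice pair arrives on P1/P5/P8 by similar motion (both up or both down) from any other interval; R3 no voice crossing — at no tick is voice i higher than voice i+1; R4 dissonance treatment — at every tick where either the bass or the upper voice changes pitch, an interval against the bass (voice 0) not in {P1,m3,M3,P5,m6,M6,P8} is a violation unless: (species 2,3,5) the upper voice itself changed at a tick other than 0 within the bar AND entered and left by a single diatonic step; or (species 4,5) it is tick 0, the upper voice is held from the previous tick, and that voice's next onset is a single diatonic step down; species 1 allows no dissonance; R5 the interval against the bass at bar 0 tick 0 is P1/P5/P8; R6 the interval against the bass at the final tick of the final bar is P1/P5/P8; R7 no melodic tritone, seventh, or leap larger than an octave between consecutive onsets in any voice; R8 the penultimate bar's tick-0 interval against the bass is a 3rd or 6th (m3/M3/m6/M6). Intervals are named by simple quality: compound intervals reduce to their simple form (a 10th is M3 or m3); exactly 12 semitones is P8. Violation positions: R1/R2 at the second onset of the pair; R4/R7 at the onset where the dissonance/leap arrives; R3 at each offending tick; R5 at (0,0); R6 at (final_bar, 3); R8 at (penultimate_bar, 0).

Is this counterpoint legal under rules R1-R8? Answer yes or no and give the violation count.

No (5 violations)

bar 0: v0=C3 v1=C4 (P8)
bar 1: v0=B2 v1=F3 (TT)
bar 2: v0=D3 v1=D4 (P8)
bar 3: v0=C3 v1=E3 (M3)
bar 4: v0=B2 v1=G3 (m6)
bar 5: v0=C3 v1=C4 (P8)
  R4 @ bar1.0: B2/F3 TT untreated
  R7 @ bar1.2: F3->B3 leap 6st
  R1 @ bar2.0: B2/B3 P8 -> D3/D4 P8 similar
  R2 @ bar5.0: B2/D3 m3 -> C3/C4 P8 similar
  R7 @ bar5.0: D3->C4 leap 10st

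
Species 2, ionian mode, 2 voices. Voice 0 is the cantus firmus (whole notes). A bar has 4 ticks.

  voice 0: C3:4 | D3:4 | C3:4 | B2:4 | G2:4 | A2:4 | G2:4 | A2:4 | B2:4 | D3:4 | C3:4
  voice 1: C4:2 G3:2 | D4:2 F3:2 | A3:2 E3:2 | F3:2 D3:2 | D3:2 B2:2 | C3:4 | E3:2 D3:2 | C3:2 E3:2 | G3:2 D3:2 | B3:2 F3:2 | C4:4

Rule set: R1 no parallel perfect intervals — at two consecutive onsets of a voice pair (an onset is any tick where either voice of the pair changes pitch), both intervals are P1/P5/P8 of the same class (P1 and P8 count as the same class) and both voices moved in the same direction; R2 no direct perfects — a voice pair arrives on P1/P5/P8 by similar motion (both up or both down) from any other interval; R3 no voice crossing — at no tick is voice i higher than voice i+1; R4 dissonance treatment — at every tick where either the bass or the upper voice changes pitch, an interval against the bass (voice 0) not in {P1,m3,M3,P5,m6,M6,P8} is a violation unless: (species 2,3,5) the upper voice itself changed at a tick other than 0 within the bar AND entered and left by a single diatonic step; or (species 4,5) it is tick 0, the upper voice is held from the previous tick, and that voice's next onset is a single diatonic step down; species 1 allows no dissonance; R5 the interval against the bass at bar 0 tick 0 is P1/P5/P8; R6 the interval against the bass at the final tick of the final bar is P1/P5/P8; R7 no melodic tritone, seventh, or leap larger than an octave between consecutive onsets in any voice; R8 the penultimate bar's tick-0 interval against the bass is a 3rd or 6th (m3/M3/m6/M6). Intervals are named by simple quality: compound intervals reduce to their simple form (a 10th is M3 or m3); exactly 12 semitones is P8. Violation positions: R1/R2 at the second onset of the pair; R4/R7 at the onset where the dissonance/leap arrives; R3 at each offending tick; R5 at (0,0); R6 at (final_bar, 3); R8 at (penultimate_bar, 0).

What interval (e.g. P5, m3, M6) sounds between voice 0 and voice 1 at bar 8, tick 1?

voice 0=B2 voice 1=G3 -> m6

m6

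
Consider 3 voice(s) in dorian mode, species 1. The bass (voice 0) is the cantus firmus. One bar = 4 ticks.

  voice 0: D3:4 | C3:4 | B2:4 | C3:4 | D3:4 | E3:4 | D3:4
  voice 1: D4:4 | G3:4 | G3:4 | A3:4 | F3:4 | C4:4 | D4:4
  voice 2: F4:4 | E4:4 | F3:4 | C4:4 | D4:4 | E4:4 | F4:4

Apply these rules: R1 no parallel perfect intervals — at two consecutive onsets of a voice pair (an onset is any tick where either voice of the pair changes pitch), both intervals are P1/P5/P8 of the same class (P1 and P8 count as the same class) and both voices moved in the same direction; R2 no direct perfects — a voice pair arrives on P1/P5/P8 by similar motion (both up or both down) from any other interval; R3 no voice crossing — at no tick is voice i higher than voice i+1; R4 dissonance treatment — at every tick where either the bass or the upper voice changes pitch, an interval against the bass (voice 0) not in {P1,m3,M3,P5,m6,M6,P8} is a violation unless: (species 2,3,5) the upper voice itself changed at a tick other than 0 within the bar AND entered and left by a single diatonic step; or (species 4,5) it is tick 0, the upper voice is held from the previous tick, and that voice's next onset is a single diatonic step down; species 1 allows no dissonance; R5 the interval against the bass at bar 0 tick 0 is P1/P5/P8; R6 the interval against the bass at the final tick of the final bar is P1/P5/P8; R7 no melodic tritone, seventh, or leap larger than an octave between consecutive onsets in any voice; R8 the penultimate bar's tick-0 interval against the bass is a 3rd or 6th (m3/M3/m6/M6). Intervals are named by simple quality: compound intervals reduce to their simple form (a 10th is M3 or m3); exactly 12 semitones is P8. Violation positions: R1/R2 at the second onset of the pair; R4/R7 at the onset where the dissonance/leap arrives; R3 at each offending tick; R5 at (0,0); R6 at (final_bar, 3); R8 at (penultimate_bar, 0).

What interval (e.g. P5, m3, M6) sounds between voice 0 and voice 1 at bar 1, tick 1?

P5

voice 0=C3 voice 1=G3 -> P5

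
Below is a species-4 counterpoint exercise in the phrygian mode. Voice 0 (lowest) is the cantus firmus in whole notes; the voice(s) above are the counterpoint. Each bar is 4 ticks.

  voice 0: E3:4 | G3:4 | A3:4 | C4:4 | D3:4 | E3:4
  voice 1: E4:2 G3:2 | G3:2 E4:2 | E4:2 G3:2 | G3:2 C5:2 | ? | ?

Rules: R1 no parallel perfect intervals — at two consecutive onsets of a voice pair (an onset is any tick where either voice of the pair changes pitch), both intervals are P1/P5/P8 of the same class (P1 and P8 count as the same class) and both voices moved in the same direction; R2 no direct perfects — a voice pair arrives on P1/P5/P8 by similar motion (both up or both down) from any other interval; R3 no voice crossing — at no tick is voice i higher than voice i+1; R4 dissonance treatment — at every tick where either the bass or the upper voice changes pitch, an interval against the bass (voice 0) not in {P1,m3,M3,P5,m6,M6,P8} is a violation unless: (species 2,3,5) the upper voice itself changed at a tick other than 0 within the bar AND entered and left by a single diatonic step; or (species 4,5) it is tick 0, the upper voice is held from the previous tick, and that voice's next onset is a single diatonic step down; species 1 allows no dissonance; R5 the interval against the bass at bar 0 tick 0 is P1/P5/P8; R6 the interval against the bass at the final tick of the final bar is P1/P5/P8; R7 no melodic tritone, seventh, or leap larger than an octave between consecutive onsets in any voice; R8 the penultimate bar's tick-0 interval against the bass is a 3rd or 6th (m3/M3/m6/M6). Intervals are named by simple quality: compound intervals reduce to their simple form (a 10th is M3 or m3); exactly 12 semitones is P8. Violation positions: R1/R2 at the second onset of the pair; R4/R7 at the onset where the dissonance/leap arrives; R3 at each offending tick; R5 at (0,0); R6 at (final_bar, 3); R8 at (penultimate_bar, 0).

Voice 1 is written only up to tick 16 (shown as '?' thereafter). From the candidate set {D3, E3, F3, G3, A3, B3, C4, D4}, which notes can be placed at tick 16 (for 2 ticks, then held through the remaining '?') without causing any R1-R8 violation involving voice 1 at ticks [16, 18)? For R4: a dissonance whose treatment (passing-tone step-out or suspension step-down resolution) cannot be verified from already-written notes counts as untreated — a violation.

D3: violates R1,R7,R8
E3: violates R4,R7,R8
F3: violates R7
G3: violates R4,R7,R8
A3: violates R2,R7,R8
B3: violates R7
C4: violates R4,R8
D4: violates R1,R7,R8

{}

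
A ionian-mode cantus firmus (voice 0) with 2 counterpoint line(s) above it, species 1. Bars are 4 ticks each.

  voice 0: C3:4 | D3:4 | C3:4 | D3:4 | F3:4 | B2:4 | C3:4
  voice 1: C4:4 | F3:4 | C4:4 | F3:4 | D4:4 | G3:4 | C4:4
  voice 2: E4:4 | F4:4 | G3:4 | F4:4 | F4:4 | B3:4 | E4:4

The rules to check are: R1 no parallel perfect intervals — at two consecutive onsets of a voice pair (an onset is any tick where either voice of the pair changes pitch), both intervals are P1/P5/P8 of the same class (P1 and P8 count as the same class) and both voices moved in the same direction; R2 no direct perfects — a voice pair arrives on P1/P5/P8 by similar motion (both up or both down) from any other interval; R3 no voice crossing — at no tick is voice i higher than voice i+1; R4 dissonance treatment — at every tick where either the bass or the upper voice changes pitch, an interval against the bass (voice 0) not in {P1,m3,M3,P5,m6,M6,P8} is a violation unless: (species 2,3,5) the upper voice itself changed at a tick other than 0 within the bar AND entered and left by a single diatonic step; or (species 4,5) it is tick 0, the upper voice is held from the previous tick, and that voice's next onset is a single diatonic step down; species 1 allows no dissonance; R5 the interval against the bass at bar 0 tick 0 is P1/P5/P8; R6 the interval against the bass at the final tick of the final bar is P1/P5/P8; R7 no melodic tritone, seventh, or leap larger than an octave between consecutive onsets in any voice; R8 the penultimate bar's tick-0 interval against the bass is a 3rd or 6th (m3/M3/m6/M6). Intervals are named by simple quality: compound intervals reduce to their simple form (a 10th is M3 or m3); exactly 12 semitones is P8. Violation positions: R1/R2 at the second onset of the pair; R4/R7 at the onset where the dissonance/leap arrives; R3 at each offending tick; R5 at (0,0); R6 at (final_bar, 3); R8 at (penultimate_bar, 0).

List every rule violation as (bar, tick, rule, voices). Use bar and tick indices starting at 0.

bar 0: v0=C3 v1=C4 v2=E4 downbeat M3
bar 1: v0=D3 v1=F3 v2=F4 downbeat m3
bar 2: v0=C3 v1=C4 v2=G3 downbeat P5
bar 3: v0=D3 v1=F3 v2=F4 downbeat m3
bar 4: v0=F3 v1=D4 v2=F4 downbeat P8
bar 5: v0=B2 v1=G3 v2=B3 downbeat P8
bar 6: v0=C3 v1=C4 v2=E4 downbeat M3
  -> R5 @ bar 0 tick 0 v(0, 2): opens on M3
  -> R2 @ bar 2 tick 0 v(0, 2): D3/F4 m3 -> C3/G3 P5 similar
  -> R3 @ bar 2 tick 0 v(1, 2): C4 above G3
  -> R7 @ bar 2 tick 0 v(2,): F4->G3 leap 10st
  -> R3 @ bar 2 tick 1 v(1, 2): C4 above G3
  -> R3 @ bar 2 tick 2 v(1, 2): C4 above G3
  -> R3 @ bar 2 tick 3 v(1, 2): C4 above G3
  -> R7 @ bar 3 tick 0 v(2,): G3->F4 leap 10st
  -> R1 @ bar 5 tick 0 v(0, 2): F3/F4 P8 -> B2/B3 P8 similar
  -> R7 @ bar 5 tick 0 v(0,): F3->B2 leap 6st
  -> R7 @ bar 5 tick 0 v(2,): F4->B3 leap 6st
  -> R8 @ bar 5 tick 0 v(0, 2): penult P8 not 3rd/6th
  -> R2 @ bar 6 tick 0 v(0, 1): B2/G3 m6 -> C3/C4 P8 similar
  -> R6 @ bar 6 tick 3 v(0, 2): closes on M3

(0, 0, R5, (0, 2))
(2, 0, R2, (0, 2))
(2, 0, R3, (1, 2))
(2, 0, R7, (2,))
(2, 1, R3, (1, 2))
(2, 2, R3, (1, 2))
(2, 3, R3, (1, 2))
(3, 0, R7, (2,))
(5, 0, R1, (0, 2))
(5, 0, R7, (0,))
(5, 0, R7, (2,))
(5, 0, R8, (0, 2))
(6, 0, R2, (0, 1))
(6, 3, R6, (0, 2))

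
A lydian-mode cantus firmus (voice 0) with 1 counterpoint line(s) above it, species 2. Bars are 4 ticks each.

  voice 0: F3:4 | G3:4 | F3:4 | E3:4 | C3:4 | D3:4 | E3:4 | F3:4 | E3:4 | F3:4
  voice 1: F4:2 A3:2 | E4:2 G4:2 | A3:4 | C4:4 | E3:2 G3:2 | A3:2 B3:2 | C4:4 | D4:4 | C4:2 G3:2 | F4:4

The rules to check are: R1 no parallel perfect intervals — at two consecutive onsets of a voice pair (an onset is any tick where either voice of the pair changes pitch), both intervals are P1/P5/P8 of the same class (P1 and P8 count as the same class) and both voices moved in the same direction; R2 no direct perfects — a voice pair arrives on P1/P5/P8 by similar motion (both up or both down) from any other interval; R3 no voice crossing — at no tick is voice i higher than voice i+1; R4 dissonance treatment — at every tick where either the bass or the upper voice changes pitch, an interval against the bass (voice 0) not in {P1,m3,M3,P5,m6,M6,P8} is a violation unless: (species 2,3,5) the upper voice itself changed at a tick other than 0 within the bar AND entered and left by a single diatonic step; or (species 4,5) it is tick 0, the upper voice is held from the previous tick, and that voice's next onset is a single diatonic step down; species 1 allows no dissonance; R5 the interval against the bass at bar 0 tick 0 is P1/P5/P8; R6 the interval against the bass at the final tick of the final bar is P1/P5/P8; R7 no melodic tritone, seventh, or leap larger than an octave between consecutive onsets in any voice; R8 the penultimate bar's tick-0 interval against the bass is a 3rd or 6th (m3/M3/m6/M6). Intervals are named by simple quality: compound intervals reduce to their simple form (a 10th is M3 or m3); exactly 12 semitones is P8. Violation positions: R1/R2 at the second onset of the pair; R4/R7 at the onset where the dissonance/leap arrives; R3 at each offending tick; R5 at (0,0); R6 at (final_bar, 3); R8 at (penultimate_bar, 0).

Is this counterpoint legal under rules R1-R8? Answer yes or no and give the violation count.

bar 0: v0=F3 v1=F4 (P8)
bar 1: v0=G3 v1=E4 (M6)
bar 2: v0=F3 v1=A3 (M3)
bar 3: v0=E3 v1=C4 (m6)
bar 4: v0=C3 v1=E3 (M3)
bar 5: v0=D3 v1=A3 (P5)
bar 6: v0=E3 v1=C4 (m6)
bar 7: v0=F3 v1=D4 (M6)
bar 8: v0=E3 v1=C4 (m6)
bar 9: v0=F3 v1=F4 (P8)
  R7 @ bar2.0: G4->A3 leap 10st
  R1 @ bar5.0: C3/G3 P5 -> D3/A3 P5 similar
  R2 @ bar9.0: E3/G3 m3 -> F3/F4 P8 similar
  R7 @ bar9.0: G3->F4 leap 10st

No (4 violations)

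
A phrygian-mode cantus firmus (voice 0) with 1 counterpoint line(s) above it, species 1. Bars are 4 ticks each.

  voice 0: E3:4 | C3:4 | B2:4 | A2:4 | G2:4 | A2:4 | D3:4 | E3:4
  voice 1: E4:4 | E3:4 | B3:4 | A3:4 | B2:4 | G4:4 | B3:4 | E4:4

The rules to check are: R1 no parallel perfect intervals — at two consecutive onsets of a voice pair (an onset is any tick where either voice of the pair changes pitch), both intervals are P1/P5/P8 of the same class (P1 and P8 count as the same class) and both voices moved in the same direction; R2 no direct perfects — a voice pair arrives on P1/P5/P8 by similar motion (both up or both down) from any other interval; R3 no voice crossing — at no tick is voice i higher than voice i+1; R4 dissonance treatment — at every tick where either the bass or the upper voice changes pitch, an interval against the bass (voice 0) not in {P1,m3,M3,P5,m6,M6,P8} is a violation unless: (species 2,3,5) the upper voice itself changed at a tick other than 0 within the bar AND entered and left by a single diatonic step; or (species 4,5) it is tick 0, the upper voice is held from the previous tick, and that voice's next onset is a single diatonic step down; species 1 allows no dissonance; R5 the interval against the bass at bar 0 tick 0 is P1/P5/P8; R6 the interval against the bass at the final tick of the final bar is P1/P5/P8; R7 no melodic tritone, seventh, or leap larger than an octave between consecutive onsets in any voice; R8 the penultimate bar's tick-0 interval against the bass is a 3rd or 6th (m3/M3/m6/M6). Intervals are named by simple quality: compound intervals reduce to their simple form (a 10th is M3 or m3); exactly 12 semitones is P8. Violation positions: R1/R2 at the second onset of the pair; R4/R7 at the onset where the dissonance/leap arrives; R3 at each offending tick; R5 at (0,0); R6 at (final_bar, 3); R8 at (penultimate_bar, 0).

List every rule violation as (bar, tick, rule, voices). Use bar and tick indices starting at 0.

bar 0: v0=E3 v1=E4 downbeat P8
bar 1: v0=C3 v1=E3 downbeat M3
bar 2: v0=B2 v1=B3 downbeat P8
bar 3: v0=A2 v1=A3 downbeat P8
bar 4: v0=G2 v1=B2 downbeat M3
bar 5: v0=A2 v1=G4 downbeat m7
bar 6: v0=D3 v1=B3 downbeat M6
bar 7: v0=E3 v1=E4 downbeat P8
  -> R1 @ bar 3 tick 0 v(0, 1): B2/B3 P8 -> A2/A3 P8 similar
  -> R7 @ bar 4 tick 0 v(1,): A3->B2 leap 10st
  -> R4 @ bar 5 tick 0 v(0, 1): A2/G4 m7 untreated
  -> R7 @ bar 5 tick 0 v(1,): B2->G4 leap 20st
  -> R2 @ bar 7 tick 0 v(0, 1): D3/B3 M6 -> E3/E4 P8 similar

(3, 0, R1, (0, 1))
(4, 0, R7, (1,))
(5, 0, R4, (0, 1))
(5, 0, R7, (1,))
(7, 0, R2, (0, 1))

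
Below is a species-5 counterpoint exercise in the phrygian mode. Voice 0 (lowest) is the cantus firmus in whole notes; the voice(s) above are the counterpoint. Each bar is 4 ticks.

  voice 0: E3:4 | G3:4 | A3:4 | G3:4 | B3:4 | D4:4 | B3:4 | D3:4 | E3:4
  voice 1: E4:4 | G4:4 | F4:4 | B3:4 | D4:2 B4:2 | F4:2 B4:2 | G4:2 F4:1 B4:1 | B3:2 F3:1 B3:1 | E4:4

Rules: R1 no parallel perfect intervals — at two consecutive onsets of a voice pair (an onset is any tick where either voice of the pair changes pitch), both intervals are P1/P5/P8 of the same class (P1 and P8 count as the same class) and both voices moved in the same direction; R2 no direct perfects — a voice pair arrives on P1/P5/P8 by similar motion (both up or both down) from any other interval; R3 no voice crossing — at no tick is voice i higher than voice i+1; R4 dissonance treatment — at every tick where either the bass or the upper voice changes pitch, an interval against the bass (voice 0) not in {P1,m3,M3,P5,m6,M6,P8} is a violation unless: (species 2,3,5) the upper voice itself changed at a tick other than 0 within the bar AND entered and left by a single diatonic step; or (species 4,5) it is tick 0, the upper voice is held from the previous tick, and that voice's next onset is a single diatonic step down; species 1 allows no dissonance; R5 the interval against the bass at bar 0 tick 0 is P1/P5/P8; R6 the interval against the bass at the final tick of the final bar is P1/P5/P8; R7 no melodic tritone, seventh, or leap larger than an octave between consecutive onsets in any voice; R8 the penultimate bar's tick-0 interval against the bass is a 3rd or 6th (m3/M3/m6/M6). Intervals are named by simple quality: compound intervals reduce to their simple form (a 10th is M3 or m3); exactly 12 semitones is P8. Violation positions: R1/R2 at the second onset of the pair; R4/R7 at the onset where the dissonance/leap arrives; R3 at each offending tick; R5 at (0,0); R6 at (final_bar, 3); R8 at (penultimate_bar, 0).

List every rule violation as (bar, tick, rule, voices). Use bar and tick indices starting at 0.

(1, 0, R1, (0, 1))
(3, 0, R7, (1,))
(5, 0, R7, (1,))
(5, 2, R7, (1,))
(6, 2, R4, (0, 1))
(6, 3, R7, (1,))
(7, 2, R7, (1,))
(7, 3, R7, (1,))
(8, 0, R2, (0, 1))

bar 0: v0=E3 v1=E4 downbeat P8
bar 1: v0=G3 v1=G4 downbeat P8
bar 2: v0=A3 v1=F4 downbeat m6
bar 3: v0=G3 v1=B3 downbeat M3
bar 4: v0=B3 v1=D4 downbeat m3
bar 5: v0=D4 v1=F4 downbeat m3
bar 6: v0=B3 v1=G4 downbeat m6
bar 7: v0=D3 v1=B3 downbeat M6
bar 8: v0=E3 v1=E4 downbeat P8
  -> R1 @ bar 1 tick 0 v(0, 1): E3/E4 P8 -> G3/G4 P8 similar
  -> R7 @ bar 3 tick 0 v(1,): F4->B3 leap 6st
  -> R7 @ bar 5 tick 0 v(1,): B4->F4 leap 6st
  -> R7 @ bar 5 tick 2 v(1,): F4->B4 leap 6st
  -> R4 @ bar 6 tick 2 v(0, 1): B3/F4 TT untreated
  -> R7 @ bar 6 tick 3 v(1,): F4->B4 leap 6st
  -> R7 @ bar 7 tick 2 v(1,): B3->F3 leap 6st
  -> R7 @ bar 7 tick 3 v(1,): F3->B3 leap 6st
  -> R2 @ bar 8 tick 0 v(0, 1): D3/B3 M6 -> E3/E4 P8 similar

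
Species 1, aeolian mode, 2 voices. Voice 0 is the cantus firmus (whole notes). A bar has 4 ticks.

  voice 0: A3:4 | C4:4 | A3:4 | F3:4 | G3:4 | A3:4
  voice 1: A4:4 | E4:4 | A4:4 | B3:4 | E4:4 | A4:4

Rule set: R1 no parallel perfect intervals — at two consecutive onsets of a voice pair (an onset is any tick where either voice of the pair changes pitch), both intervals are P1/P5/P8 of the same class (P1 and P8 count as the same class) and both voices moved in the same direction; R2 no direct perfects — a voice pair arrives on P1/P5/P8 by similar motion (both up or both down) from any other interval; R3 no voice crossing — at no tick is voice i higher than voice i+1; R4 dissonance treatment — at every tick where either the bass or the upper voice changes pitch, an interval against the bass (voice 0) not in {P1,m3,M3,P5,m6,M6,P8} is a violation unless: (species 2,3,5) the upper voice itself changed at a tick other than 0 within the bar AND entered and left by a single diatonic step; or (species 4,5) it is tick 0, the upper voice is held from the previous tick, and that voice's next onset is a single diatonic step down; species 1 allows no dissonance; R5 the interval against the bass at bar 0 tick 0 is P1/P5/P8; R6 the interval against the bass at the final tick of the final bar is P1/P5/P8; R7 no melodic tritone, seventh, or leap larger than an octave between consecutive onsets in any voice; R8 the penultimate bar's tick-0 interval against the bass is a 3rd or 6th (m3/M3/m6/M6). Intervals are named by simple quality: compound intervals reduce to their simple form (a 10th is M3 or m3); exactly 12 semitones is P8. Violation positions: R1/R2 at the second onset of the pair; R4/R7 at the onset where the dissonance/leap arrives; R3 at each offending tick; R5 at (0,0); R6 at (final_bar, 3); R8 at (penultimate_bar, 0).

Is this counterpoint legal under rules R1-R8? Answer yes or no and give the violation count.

bar 0: v0=A3 v1=A4 (P8)
bar 1: v0=C4 v1=E4 (M3)
bar 2: v0=A3 v1=A4 (P8)
bar 3: v0=F3 v1=B3 (TT)
bar 4: v0=G3 v1=E4 (M6)
bar 5: v0=A3 v1=A4 (P8)
  R4 @ bar3.0: F3/B3 TT untreated
  R7 @ bar3.0: A4->B3 leap 10st
  R2 @ bar5.0: G3/E4 M6 -> A3/A4 P8 similar

No (3 violations)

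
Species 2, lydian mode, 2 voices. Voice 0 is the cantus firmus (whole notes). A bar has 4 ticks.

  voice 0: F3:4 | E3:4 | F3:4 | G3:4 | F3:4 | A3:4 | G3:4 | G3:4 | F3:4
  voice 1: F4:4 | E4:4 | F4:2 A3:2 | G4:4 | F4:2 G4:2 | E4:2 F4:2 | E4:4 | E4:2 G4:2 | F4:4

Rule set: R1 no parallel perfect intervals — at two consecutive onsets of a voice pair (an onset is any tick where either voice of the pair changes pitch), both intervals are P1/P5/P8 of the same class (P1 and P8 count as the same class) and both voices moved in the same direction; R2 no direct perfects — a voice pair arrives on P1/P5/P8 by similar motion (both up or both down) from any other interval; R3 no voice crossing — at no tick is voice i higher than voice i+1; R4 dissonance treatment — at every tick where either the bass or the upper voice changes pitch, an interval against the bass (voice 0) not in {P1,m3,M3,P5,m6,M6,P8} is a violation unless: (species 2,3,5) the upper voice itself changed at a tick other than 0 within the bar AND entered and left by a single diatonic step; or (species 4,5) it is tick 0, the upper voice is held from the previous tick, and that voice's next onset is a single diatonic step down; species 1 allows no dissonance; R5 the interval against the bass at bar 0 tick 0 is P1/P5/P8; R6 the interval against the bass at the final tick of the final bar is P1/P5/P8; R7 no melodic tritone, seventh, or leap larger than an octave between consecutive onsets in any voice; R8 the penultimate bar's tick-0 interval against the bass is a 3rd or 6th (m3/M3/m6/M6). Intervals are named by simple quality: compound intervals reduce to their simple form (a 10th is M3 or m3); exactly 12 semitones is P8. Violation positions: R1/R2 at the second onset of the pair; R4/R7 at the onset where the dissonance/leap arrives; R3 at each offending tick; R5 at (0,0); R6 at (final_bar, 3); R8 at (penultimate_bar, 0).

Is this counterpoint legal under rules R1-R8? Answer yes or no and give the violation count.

No (7 violations)

bar 0: v0=F3 v1=F4 (P8)
bar 1: v0=E3 v1=E4 (P8)
bar 2: v0=F3 v1=F4 (P8)
bar 3: v0=G3 v1=G4 (P8)
bar 4: v0=F3 v1=F4 (P8)
bar 5: v0=A3 v1=E4 (P5)
bar 6: v0=G3 v1=E4 (M6)
bar 7: v0=G3 v1=E4 (M6)
bar 8: v0=F3 v1=F4 (P8)
  R1 @ bar1.0: F3/F4 P8 -> E3/E4 P8 similar
  R1 @ bar2.0: E3/E4 P8 -> F3/F4 P8 similar
  R2 @ bar3.0: F3/A3 M3 -> G3/G4 P8 similar
  R7 @ bar3.0: A3->G4 leap 10st
  R1 @ bar4.0: G3/G4 P8 -> F3/F4 P8 similar
  R4 @ bar4.2: F3/G4 M2 untreated
  R1 @ bar8.0: G3/G4 P8 -> F3/F4 P8 similar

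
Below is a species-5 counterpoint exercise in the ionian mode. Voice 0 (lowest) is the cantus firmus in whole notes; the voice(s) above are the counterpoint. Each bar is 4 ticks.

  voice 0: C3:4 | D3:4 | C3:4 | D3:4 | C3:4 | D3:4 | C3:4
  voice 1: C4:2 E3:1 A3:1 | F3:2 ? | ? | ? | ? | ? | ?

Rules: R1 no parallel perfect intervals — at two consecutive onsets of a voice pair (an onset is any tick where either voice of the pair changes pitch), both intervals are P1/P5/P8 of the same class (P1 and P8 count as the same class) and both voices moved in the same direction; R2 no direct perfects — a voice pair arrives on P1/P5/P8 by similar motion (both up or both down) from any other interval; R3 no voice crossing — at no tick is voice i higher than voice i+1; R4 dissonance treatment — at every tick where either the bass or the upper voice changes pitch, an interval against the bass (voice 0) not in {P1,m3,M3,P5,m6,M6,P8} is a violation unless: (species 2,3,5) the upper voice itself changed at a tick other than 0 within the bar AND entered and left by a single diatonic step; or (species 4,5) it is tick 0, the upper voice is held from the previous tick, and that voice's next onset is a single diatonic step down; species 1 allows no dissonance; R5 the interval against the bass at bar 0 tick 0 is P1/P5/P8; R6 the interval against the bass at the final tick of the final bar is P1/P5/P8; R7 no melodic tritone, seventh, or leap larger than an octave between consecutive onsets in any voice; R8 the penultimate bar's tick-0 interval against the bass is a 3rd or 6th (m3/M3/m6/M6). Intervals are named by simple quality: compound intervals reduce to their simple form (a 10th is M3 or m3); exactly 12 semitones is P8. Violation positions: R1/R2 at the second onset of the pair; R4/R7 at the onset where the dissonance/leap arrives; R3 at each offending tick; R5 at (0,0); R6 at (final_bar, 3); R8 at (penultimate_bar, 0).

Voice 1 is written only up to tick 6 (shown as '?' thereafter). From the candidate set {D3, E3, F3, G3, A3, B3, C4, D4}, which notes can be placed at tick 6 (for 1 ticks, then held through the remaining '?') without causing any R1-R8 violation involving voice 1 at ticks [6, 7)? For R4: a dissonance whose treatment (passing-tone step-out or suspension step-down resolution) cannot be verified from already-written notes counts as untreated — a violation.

D3: legal
E3: violates R4
F3: legal
G3: violates R4
A3: legal
B3: violates R7
C4: violates R4
D4: legal

{A3, D3, D4, F3}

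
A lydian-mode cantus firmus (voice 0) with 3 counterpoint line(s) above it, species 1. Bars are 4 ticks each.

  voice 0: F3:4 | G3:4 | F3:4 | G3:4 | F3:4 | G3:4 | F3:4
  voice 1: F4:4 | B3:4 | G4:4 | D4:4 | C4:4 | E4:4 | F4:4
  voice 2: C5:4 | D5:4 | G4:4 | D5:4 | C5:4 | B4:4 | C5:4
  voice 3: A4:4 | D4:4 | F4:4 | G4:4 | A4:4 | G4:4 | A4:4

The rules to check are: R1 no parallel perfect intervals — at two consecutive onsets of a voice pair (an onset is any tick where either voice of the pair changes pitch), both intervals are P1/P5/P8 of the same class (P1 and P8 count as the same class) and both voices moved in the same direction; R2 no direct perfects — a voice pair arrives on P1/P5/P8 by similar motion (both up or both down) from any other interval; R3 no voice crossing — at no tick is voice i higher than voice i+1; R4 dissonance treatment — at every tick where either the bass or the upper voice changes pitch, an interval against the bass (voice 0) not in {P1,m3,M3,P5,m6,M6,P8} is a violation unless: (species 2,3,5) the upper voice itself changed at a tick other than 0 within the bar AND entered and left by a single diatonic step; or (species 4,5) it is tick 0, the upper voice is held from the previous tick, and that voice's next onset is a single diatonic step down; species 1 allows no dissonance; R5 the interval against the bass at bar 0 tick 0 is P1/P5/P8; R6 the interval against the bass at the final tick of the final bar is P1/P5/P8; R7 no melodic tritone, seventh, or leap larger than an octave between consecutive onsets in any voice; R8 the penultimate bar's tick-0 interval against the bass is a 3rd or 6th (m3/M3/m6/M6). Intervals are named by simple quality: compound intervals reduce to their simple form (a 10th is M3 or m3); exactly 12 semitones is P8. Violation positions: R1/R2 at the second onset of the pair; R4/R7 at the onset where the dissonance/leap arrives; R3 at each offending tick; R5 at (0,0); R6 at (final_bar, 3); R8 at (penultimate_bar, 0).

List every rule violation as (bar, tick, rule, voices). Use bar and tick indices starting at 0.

(0, 0, R3, (2, 3))
(0, 0, R5, (0, 3))
(0, 1, R3, (2, 3))
(0, 2, R3, (2, 3))
(0, 3, R3, (2, 3))
(1, 0, R1, (0, 2))
(1, 0, R3, (2, 3))
(1, 0, R7, (1,))
(1, 1, R3, (2, 3))
(1, 2, R3, (2, 3))
(1, 3, R3, (2, 3))
(2, 0, R3, (2, 3))
(2, 0, R4, (0, 1))
(2, 0, R4, (0, 2))
(2, 1, R3, (2, 3))
(2, 2, R3, (2, 3))
(2, 3, R3, (2, 3))
(3, 0, R1, (0, 3))
(3, 0, R2, (0, 2))
(3, 0, R2, (2, 3))
(3, 0, R3, (2, 3))
(3, 1, R3, (2, 3))
(3, 2, R3, (2, 3))
(3, 3, R3, (2, 3))
(4, 0, R1, (0, 1))
(4, 0, R1, (0, 2))
(4, 0, R1, (1, 2))
(4, 0, R3, (2, 3))
(4, 1, R3, (2, 3))
(4, 2, R3, (2, 3))
(4, 3, R3, (2, 3))
(5, 0, R3, (2, 3))
(5, 0, R8, (0, 3))
(5, 1, R3, (2, 3))
(5, 2, R3, (2, 3))
(5, 3, R3, (2, 3))
(6, 0, R1, (1, 2))
(6, 0, R3, (2, 3))
(6, 1, R3, (2, 3))
(6, 2, R3, (2, 3))
(6, 3, R3, (2, 3))
(6, 3, R6, (0, 3))

bar 0: v0=F3 v1=F4 v2=C5 v3=A4 downbeat M3
bar 1: v0=G3 v1=B3 v2=D5 v3=D4 downbeat P5
bar 2: v0=F3 v1=G4 v2=G4 v3=F4 downbeat P8
bar 3: v0=G3 v1=D4 v2=D5 v3=G4 downbeat P8
bar 4: v0=F3 v1=C4 v2=C5 v3=A4 downbeat M3
bar 5: v0=G3 v1=E4 v2=B4 v3=G4 downbeat P8
bar 6: v0=F3 v1=F4 v2=C5 v3=A4 downbeat M3
  -> R3 @ bar 0 tick 0 v(2, 3): C5 above A4
  -> R5 @ bar 0 tick 0 v(0, 3): opens on M3
  -> R3 @ bar 0 tick 1 v(2, 3): C5 above A4
  -> R3 @ bar 0 tick 2 v(2, 3): C5 above A4
  -> R3 @ bar 0 tick 3 v(2, 3): C5 above A4
  -> R1 @ bar 1 tick 0 v(0, 2): F3/C5 P5 -> G3/D5 P5 similar
  -> R3 @ bar 1 tick 0 v(2, 3): D5 above D4
  -> R7 @ bar 1 tick 0 v(1,): F4->B3 leap 6st
  -> R3 @ bar 1 tick 1 v(2, 3): D5 above D4
  -> R3 @ bar 1 tick 2 v(2, 3): D5 above D4
  -> R3 @ bar 1 tick 3 v(2, 3): D5 above D4
  -> R3 @ bar 2 tick 0 v(2, 3): G4 above F4
  -> R4 @ bar 2 tick 0 v(0, 1): F3/G4 M2 untreated
  -> R4 @ bar 2 tick 0 v(0, 2): F3/G4 M2 untreated
  -> R3 @ bar 2 tick 1 v(2, 3): G4 above F4
  -> R3 @ bar 2 tick 2 v(2, 3): G4 above F4
  -> R3 @ bar 2 tick 3 v(2, 3): G4 above F4
  -> R1 @ bar 3 tick 0 v(0, 3): F3/F4 P8 -> G3/G4 P8 similar
  -> R2 @ bar 3 tick 0 v(0, 2): F3/G4 M2 -> G3/D5 P5 similar
  -> R2 @ bar 3 tick 0 v(2, 3): G4/F4 M2 -> D5/G4 P5 similar
  -> R3 @ bar 3 tick 0 v(2, 3): D5 above G4
  -> R3 @ bar 3 tick 1 v(2, 3): D5 above G4
  -> R3 @ bar 3 tick 2 v(2, 3): D5 above G4
  -> R3 @ bar 3 tick 3 v(2, 3): D5 above G4
  -> R1 @ bar 4 tick 0 v(0, 1): G3/D4 P5 -> F3/C4 P5 similar
  -> R1 @ bar 4 tick 0 v(0, 2): G3/D5 P5 -> F3/C5 P5 similar
  -> R1 @ bar 4 tick 0 v(1, 2): D4/D5 P8 -> C4/C5 P8 similar
  -> R3 @ bar 4 tick 0 v(2, 3): C5 above A4
  -> R3 @ bar 4 tick 1 v(2, 3): C5 above A4
  -> R3 @ bar 4 tick 2 v(2, 3): C5 above A4
  -> R3 @ bar 4 tick 3 v(2, 3): C5 above A4
  -> R3 @ bar 5 tick 0 v(2, 3): B4 above G4
  -> R8 @ bar 5 tick 0 v(0, 3): penult P8 not 3rd/6th
  -> R3 @ bar 5 tick 1 v(2, 3): B4 above G4
  -> R3 @ bar 5 tick 2 v(2, 3): B4 above G4
  -> R3 @ bar 5 tick 3 v(2, 3): B4 above G4
  -> R1 @ bar 6 tick 0 v(1, 2): E4/B4 P5 -> F4/C5 P5 similar
  -> R3 @ bar 6 tick 0 v(2, 3): C5 above A4
  -> R3 @ bar 6 tick 1 v(2, 3): C5 above A4
  -> R3 @ bar 6 tick 2 v(2, 3): C5 above A4
  -> R3 @ bar 6 tick 3 v(2, 3): C5 above A4
  -> R6 @ bar 6 tick 3 v(0, 3): closes on M3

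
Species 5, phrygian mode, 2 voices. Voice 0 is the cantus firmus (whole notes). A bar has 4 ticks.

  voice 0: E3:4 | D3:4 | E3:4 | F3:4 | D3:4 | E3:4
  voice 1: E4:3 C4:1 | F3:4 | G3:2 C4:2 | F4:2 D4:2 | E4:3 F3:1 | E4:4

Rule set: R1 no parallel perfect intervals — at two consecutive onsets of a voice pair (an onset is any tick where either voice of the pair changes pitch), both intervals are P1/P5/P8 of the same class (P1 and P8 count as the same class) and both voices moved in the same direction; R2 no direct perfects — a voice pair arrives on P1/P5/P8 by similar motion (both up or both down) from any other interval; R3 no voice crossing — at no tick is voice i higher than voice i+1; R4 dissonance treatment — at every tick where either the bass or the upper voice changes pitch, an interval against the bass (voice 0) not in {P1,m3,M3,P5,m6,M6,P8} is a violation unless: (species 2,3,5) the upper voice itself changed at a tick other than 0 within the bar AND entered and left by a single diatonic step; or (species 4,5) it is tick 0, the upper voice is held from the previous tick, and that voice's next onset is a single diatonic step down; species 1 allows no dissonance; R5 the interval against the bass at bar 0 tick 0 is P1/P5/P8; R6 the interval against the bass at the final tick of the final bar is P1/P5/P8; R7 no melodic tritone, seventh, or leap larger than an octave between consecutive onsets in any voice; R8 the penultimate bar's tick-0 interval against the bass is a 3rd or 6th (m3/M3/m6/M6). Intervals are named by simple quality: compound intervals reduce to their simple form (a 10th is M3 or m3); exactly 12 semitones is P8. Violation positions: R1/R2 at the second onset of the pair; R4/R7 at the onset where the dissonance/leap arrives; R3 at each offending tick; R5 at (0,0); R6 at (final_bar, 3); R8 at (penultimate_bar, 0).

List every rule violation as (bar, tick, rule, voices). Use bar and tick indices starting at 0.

bar 0: v0=E3 v1=E4 downbeat P8
bar 1: v0=D3 v1=F3 downbeat m3
bar 2: v0=E3 v1=G3 downbeat m3
bar 3: v0=F3 v1=F4 downbeat P8
bar 4: v0=D3 v1=E4 downbeat M2
bar 5: v0=E3 v1=E4 downbeat P8
  -> R2 @ bar 3 tick 0 v(0, 1): E3/C4 m6 -> F3/F4 P8 similar
  -> R4 @ bar 4 tick 0 v(0, 1): D3/E4 M2 untreated
  -> R8 @ bar 4 tick 0 v(0, 1): penult M2 not 3rd/6th
  -> R7 @ bar 4 tick 3 v(1,): E4->F3 leap 11st
  -> R2 @ bar 5 tick 0 v(0, 1): D3/F3 m3 -> E3/E4 P8 similar
  -> R7 @ bar 5 tick 0 v(1,): F3->E4 leap 11st

(3, 0, R2, (0, 1))
(4, 0, R4, (0, 1))
(4, 0, R8, (0, 1))
(4, 3, R7, (1,))
(5, 0, R2, (0, 1))
(5, 0, R7, (1,))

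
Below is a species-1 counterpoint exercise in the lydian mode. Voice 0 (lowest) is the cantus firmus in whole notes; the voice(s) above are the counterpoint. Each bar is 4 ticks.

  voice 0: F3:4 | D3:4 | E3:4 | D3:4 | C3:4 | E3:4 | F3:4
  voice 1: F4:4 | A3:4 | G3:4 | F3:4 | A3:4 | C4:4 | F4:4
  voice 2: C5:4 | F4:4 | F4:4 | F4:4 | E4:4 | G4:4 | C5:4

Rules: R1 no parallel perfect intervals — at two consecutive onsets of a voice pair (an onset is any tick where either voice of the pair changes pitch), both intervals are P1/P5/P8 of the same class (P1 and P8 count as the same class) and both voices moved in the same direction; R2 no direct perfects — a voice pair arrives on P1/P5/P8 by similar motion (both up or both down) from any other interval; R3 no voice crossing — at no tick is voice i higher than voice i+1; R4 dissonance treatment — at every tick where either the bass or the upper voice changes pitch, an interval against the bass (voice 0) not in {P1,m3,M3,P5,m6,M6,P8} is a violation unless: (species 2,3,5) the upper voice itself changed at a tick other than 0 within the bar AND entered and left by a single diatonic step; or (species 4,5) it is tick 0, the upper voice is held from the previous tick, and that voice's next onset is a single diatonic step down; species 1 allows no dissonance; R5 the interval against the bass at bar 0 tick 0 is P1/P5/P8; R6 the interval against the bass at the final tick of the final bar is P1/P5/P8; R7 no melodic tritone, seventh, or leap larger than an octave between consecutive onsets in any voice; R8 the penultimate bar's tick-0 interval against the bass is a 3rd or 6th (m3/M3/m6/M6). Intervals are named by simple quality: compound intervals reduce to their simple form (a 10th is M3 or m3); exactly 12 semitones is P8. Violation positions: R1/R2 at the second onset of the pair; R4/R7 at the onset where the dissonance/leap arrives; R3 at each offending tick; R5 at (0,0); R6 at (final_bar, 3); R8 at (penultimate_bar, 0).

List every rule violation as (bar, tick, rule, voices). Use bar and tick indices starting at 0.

bar 0: v0=F3 v1=F4 v2=C5 downbeat P5
bar 1: v0=D3 v1=A3 v2=F4 downbeat m3
bar 2: v0=E3 v1=G3 v2=F4 downbeat m2
bar 3: v0=D3 v1=F3 v2=F4 downbeat m3
bar 4: v0=C3 v1=A3 v2=E4 downbeat M3
bar 5: v0=E3 v1=C4 v2=G4 downbeat m3
bar 6: v0=F3 v1=F4 v2=C5 downbeat P5
  -> R2 @ bar 1 tick 0 v(0, 1): F3/F4 P8 -> D3/A3 P5 similar
  -> R4 @ bar 2 tick 0 v(0, 2): E3/F4 m2 untreated
  -> R1 @ bar 5 tick 0 v(1, 2): A3/E4 P5 -> C4/G4 P5 similar
  -> R1 @ bar 6 tick 0 v(1, 2): C4/G4 P5 -> F4/C5 P5 similar
  -> R2 @ bar 6 tick 0 v(0, 1): E3/C4 m6 -> F3/F4 P8 similar
  -> R2 @ bar 6 tick 0 v(0, 2): E3/G4 m3 -> F3/C5 P5 similar

(1, 0, R2, (0, 1))
(2, 0, R4, (0, 2))
(5, 0, R1, (1, 2))
(6, 0, R1, (1, 2))
(6, 0, R2, (0, 1))
(6, 0, R2, (0, 2))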